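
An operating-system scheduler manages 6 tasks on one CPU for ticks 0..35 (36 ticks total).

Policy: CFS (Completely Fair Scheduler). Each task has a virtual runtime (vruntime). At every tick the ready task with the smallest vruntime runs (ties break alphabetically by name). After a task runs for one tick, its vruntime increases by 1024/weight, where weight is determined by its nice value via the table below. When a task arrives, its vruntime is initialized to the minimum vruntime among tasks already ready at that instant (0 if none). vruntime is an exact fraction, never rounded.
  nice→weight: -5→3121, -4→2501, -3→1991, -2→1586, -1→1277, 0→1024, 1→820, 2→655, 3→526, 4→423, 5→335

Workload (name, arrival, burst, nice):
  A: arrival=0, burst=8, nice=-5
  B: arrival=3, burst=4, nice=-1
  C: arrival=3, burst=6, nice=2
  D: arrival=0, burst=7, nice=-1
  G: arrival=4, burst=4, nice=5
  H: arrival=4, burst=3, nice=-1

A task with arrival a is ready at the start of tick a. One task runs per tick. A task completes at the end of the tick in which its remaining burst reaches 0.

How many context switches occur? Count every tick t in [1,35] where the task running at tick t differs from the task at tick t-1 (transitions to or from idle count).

t=0: vr[A=0 D=0] → run A
t=1: vr[A=1024/3121 D=0] → run D
t=2: vr[A=1024/3121 D=1024/1277] → run A
t=3: vr[A=2048/3121 B=2048/3121 C=2048/3121 D=1024/1277] → run A
t=4: vr[A=3072/3121 B=2048/3121 C=2048/3121 D=1024/1277 G=2048/3121 H=2048/3121] → run B
t=5: vr[A=3072/3121 B=5811200/3985517 C=2048/3121 D=1024/1277 G=2048/3121 H=2048/3121] → run C
t=6: vr[A=3072/3121 B=5811200/3985517 C=4537344/2044255 D=1024/1277 G=2048/3121 H=2048/3121] → run G
t=7: vr[A=3072/3121 B=5811200/3985517 C=4537344/2044255 D=1024/1277 G=3881984/1045535 H=2048/3121] → run H
t=8: vr[A=3072/3121 B=5811200/3985517 C=4537344/2044255 D=1024/1277 G=3881984/1045535 H=5811200/3985517] → run D
t=9: vr[A=3072/3121 B=5811200/3985517 C=4537344/2044255 D=2048/1277 G=3881984/1045535 H=5811200/3985517] → run A
t=10: vr[A=4096/3121 B=5811200/3985517 C=4537344/2044255 D=2048/1277 G=3881984/1045535 H=5811200/3985517] → run A
t=11: vr[A=5120/3121 B=5811200/3985517 C=4537344/2044255 D=2048/1277 G=3881984/1045535 H=5811200/3985517] → run B
t=12: vr[A=5120/3121 B=9007104/3985517 C=4537344/2044255 D=2048/1277 G=3881984/1045535 H=5811200/3985517] → run H
t=13: vr[A=5120/3121 B=9007104/3985517 C=4537344/2044255 D=2048/1277 G=3881984/1045535 H=9007104/3985517] → run D
t=14: vr[A=5120/3121 B=9007104/3985517 C=4537344/2044255 D=3072/1277 G=3881984/1045535 H=9007104/3985517] → run A
t=15: vr[A=6144/3121 B=9007104/3985517 C=4537344/2044255 D=3072/1277 G=3881984/1045535 H=9007104/3985517] → run A
t=16: vr[A=7168/3121 B=9007104/3985517 C=4537344/2044255 D=3072/1277 G=3881984/1045535 H=9007104/3985517] → run C
t=17: vr[A=7168/3121 B=9007104/3985517 C=7733248/2044255 D=3072/1277 G=3881984/1045535 H=9007104/3985517] → run B
t=18: vr[A=7168/3121 B=12203008/3985517 C=7733248/2044255 D=3072/1277 G=3881984/1045535 H=9007104/3985517] → run H
t=19: vr[A=7168/3121 B=12203008/3985517 C=7733248/2044255 D=3072/1277 G=3881984/1045535] → run A
t=20: vr[B=12203008/3985517 C=7733248/2044255 D=3072/1277 G=3881984/1045535] → run D
t=21: vr[B=12203008/3985517 C=7733248/2044255 D=4096/1277 G=3881984/1045535] → run B
t=22: vr[C=7733248/2044255 D=4096/1277 G=3881984/1045535] → run D
t=23: vr[C=7733248/2044255 D=5120/1277 G=3881984/1045535] → run G
t=24: vr[C=7733248/2044255 D=5120/1277 G=7077888/1045535] → run C
t=25: vr[C=10929152/2044255 D=5120/1277 G=7077888/1045535] → run D
t=26: vr[C=10929152/2044255 D=6144/1277 G=7077888/1045535] → run D
t=27: vr[C=10929152/2044255 G=7077888/1045535] → run C
t=28: vr[C=14125056/2044255 G=7077888/1045535] → run G
t=29: vr[C=14125056/2044255 G=10273792/1045535] → run C
t=30: vr[C=3464192/408851 G=10273792/1045535] → run C
t=31: vr[G=10273792/1045535] → run G
t=32: (idle)
t=33: (idle)
t=34: (idle)
t=35: (idle)

context switches = 27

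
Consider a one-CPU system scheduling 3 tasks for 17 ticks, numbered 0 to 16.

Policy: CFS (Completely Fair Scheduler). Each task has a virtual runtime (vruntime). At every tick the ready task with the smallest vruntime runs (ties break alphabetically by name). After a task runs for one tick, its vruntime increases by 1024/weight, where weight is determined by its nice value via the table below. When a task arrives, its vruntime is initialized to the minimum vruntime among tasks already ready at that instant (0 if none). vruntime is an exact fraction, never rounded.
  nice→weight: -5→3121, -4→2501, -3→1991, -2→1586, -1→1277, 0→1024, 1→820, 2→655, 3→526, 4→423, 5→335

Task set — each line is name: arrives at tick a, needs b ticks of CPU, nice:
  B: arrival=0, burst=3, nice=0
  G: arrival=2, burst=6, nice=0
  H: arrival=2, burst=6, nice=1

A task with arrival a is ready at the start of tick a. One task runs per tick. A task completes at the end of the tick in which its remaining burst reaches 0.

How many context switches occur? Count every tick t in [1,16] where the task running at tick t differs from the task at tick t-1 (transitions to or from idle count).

context switches = 13

t=0: vr[B=0] → run B
t=1: vr[B=1] → run B
t=2: vr[B=2 G=2 H=2] → run B
t=3: vr[G=2 H=2] → run G
t=4: vr[G=3 H=2] → run H
t=5: vr[G=3 H=666/205] → run G
t=6: vr[G=4 H=666/205] → run H
t=7: vr[G=4 H=922/205] → run G
t=8: vr[G=5 H=922/205] → run H
t=9: vr[G=5 H=1178/205] → run G
t=10: vr[G=6 H=1178/205] → run H
t=11: vr[G=6 H=1434/205] → run G
t=12: vr[G=7 H=1434/205] → run H
t=13: vr[G=7 H=338/41] → run G
t=14: vr[H=338/41] → run H
t=15: (idle)
t=16: (idle)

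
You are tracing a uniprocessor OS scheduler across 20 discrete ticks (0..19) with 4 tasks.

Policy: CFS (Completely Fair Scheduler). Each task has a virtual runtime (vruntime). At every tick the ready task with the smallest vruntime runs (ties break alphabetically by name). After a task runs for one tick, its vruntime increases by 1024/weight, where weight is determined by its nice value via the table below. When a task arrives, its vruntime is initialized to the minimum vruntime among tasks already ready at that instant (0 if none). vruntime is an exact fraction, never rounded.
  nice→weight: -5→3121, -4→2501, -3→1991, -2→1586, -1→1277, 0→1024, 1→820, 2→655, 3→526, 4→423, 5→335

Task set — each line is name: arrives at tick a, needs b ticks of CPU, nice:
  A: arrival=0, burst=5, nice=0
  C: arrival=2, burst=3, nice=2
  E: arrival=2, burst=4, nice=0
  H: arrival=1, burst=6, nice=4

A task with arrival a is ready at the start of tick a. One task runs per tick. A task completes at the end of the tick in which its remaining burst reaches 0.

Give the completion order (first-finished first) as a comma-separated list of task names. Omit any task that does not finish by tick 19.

t=0: vr[A=0] → run A
t=1: vr[A=1 H=1] → run A
t=2: vr[A=2 C=1 E=1 H=1] → run C
t=3: vr[A=2 C=1679/655 E=1 H=1] → run E
t=4: vr[A=2 C=1679/655 E=2 H=1] → run H
t=5: vr[A=2 C=1679/655 E=2 H=1447/423] → run A
t=6: vr[A=3 C=1679/655 E=2 H=1447/423] → run E
t=7: vr[A=3 C=1679/655 E=3 H=1447/423] → run C
t=8: vr[A=3 C=2703/655 E=3 H=1447/423] → run A
t=9: vr[A=4 C=2703/655 E=3 H=1447/423] → run E
t=10: vr[A=4 C=2703/655 E=4 H=1447/423] → run H
t=11: vr[A=4 C=2703/655 E=4 H=2471/423] → run A
t=12: vr[C=2703/655 E=4 H=2471/423] → run E
t=13: vr[C=2703/655 H=2471/423] → run C
t=14: vr[H=2471/423] → run H
t=15: vr[H=1165/141] → run H
t=16: vr[H=4519/423] → run H
t=17: vr[H=5543/423] → run H
t=18: (idle)
t=19: (idle)

completion order = A, E, C, H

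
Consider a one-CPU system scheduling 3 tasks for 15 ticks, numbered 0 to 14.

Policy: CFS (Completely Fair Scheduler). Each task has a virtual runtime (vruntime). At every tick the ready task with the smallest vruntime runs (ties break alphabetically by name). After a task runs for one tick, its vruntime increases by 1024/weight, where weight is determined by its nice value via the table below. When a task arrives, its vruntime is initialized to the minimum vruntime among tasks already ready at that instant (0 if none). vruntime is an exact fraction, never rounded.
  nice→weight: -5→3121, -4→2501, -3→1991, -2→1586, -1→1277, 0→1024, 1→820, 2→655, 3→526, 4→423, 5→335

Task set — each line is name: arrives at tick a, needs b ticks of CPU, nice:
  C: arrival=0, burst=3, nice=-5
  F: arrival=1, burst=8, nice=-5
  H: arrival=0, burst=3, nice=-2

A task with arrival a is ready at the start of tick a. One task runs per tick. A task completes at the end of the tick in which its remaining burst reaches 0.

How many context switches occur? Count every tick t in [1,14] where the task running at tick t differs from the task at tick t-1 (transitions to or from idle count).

context switches = 10

t=0: vr[C=0 H=0] → run C
t=1: vr[C=1024/3121 F=0 H=0] → run F
t=2: vr[C=1024/3121 F=1024/3121 H=0] → run H
t=3: vr[C=1024/3121 F=1024/3121 H=512/793] → run C
t=4: vr[C=2048/3121 F=1024/3121 H=512/793] → run F
t=5: vr[C=2048/3121 F=2048/3121 H=512/793] → run H
t=6: vr[C=2048/3121 F=2048/3121 H=1024/793] → run C
t=7: vr[F=2048/3121 H=1024/793] → run F
t=8: vr[F=3072/3121 H=1024/793] → run F
t=9: vr[F=4096/3121 H=1024/793] → run H
t=10: vr[F=4096/3121] → run F
t=11: vr[F=5120/3121] → run F
t=12: vr[F=6144/3121] → run F
t=13: vr[F=7168/3121] → run F
t=14: (idle)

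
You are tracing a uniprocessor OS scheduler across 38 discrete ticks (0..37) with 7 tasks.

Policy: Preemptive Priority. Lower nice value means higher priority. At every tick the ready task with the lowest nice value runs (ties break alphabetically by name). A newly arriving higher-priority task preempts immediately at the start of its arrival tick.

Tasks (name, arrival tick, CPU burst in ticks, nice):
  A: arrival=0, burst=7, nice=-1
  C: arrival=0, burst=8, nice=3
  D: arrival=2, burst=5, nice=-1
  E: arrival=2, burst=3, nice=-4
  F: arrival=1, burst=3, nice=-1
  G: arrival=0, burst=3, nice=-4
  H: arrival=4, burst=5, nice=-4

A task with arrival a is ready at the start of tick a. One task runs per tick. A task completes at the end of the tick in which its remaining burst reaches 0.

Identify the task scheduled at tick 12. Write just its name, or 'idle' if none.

t=0: ready={A,C,G} → run G
t=1: ready={A,C,F,G} → run G
t=2: ready={A,C,D,E,F,G} → run E
t=3: ready={A,C,D,E,F,G} → run E
t=4: ready={A,C,D,E,F,G,H} → run E
t=5: ready={A,C,D,F,G,H} → run G
t=6: ready={A,C,D,F,H} → run H
t=7: ready={A,C,D,F,H} → run H
t=8: ready={A,C,D,F,H} → run H
t=9: ready={A,C,D,F,H} → run H
t=10: ready={A,C,D,F,H} → run H
t=11: ready={A,C,D,F} → run A
t=12: ready={A,C,D,F} → run A
t=13: ready={A,C,D,F} → run A
t=14: ready={A,C,D,F} → run A
t=15: ready={A,C,D,F} → run A
t=16: ready={A,C,D,F} → run A
t=17: ready={A,C,D,F} → run A
t=18: ready={C,D,F} → run D
t=19: ready={C,D,F} → run D
t=20: ready={C,D,F} → run D
t=21: ready={C,D,F} → run D
t=22: ready={C,D,F} → run D
t=23: ready={C,F} → run F
t=24: ready={C,F} → run F
t=25: ready={C,F} → run F
t=26: ready={C} → run C
t=27: ready={C} → run C
t=28: ready={C} → run C
t=29: ready={C} → run C
t=30: ready={C} → run C
t=31: ready={C} → run C
t=32: ready={C} → run C
t=33: ready={C} → run C
t=34: (idle)
t=35: (idle)
t=36: (idle)
t=37: (idle)

running at tick 12 = A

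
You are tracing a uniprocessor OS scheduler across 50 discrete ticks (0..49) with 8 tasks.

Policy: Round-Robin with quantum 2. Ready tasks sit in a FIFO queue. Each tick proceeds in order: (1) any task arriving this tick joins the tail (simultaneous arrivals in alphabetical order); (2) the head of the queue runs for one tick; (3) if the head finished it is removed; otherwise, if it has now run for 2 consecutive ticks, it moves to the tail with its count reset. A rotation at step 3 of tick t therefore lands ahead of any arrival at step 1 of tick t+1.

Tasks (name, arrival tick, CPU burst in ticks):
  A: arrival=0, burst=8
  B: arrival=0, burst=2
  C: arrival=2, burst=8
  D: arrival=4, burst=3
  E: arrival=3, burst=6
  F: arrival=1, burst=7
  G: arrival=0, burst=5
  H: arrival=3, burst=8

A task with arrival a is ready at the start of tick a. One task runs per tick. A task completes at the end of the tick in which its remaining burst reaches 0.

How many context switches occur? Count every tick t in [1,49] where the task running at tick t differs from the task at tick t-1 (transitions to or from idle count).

context switches = 25

t=0: queue=[A,B,G] q_used=0 → run A
t=1: queue=[A,B,G,F] q_used=1 → run A
t=2: queue=[B,G,F,A,C] q_used=0 → run B
t=3: queue=[B,G,F,A,C,E,H] q_used=1 → run B
t=4: queue=[G,F,A,C,E,H,D] q_used=0 → run G
t=5: queue=[G,F,A,C,E,H,D] q_used=1 → run G
t=6: queue=[F,A,C,E,H,D,G] q_used=0 → run F
t=7: queue=[F,A,C,E,H,D,G] q_used=1 → run F
t=8: queue=[A,C,E,H,D,G,F] q_used=0 → run A
t=9: queue=[A,C,E,H,D,G,F] q_used=1 → run A
t=10: queue=[C,E,H,D,G,F,A] q_used=0 → run C
t=11: queue=[C,E,H,D,G,F,A] q_used=1 → run C
t=12: queue=[E,H,D,G,F,A,C] q_used=0 → run E
t=13: queue=[E,H,D,G,F,A,C] q_used=1 → run E
t=14: queue=[H,D,G,F,A,C,E] q_used=0 → run H
t=15: queue=[H,D,G,F,A,C,E] q_used=1 → run H
t=16: queue=[D,G,F,A,C,E,H] q_used=0 → run D
t=17: queue=[D,G,F,A,C,E,H] q_used=1 → run D
t=18: queue=[G,F,A,C,E,H,D] q_used=0 → run G
t=19: queue=[G,F,A,C,E,H,D] q_used=1 → run G
t=20: queue=[F,A,C,E,H,D,G] q_used=0 → run F
t=21: queue=[F,A,C,E,H,D,G] q_used=1 → run F
t=22: queue=[A,C,E,H,D,G,F] q_used=0 → run A
t=23: queue=[A,C,E,H,D,G,F] q_used=1 → run A
t=24: queue=[C,E,H,D,G,F,A] q_used=0 → run C
t=25: queue=[C,E,H,D,G,F,A] q_used=1 → run C
t=26: queue=[E,H,D,G,F,A,C] q_used=0 → run E
t=27: queue=[E,H,D,G,F,A,C] q_used=1 → run E
t=28: queue=[H,D,G,F,A,C,E] q_used=0 → run H
t=29: queue=[H,D,G,F,A,C,E] q_used=1 → run H
t=30: queue=[D,G,F,A,C,E,H] q_used=0 → run D
t=31: queue=[G,F,A,C,E,H] q_used=0 → run G
t=32: queue=[F,A,C,E,H] q_used=0 → run F
t=33: queue=[F,A,C,E,H] q_used=1 → run F
t=34: queue=[A,C,E,H,F] q_used=0 → run A
t=35: queue=[A,C,E,H,F] q_used=1 → run A
t=36: queue=[C,E,H,F] q_used=0 → run C
t=37: queue=[C,E,H,F] q_used=1 → run C
t=38: queue=[E,H,F,C] q_used=0 → run E
t=39: queue=[E,H,F,C] q_used=1 → run E
t=40: queue=[H,F,C] q_used=0 → run H
t=41: queue=[H,F,C] q_used=1 → run H
t=42: queue=[F,C,H] q_used=0 → run F
t=43: queue=[C,H] q_used=0 → run C
t=44: queue=[C,H] q_used=1 → run C
t=45: queue=[H] q_used=0 → run H
t=46: queue=[H] q_used=1 → run H
t=47: (idle)
t=48: (idle)
t=49: (idle)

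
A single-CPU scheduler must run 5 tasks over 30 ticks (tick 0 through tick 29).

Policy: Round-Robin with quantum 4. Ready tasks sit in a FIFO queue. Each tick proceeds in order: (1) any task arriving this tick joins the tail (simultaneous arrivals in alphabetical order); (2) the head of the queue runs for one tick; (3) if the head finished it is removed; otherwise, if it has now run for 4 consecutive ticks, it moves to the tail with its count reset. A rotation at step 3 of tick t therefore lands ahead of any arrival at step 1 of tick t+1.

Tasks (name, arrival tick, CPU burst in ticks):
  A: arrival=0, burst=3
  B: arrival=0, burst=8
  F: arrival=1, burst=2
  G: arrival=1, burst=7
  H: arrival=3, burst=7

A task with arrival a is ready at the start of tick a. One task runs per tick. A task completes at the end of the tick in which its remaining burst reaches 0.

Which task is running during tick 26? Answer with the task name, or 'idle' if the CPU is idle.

running at tick 26 = H

t=0: queue=[A,B] q_used=0 → run A
t=1: queue=[A,B,F,G] q_used=1 → run A
t=2: queue=[A,B,F,G] q_used=2 → run A
t=3: queue=[B,F,G,H] q_used=0 → run B
t=4: queue=[B,F,G,H] q_used=1 → run B
t=5: queue=[B,F,G,H] q_used=2 → run B
t=6: queue=[B,F,G,H] q_used=3 → run B
t=7: queue=[F,G,H,B] q_used=0 → run F
t=8: queue=[F,G,H,B] q_used=1 → run F
t=9: queue=[G,H,B] q_used=0 → run G
t=10: queue=[G,H,B] q_used=1 → run G
t=11: queue=[G,H,B] q_used=2 → run G
t=12: queue=[G,H,B] q_used=3 → run G
t=13: queue=[H,B,G] q_used=0 → run H
t=14: queue=[H,B,G] q_used=1 → run H
t=15: queue=[H,B,G] q_used=2 → run H
t=16: queue=[H,B,G] q_used=3 → run H
t=17: queue=[B,G,H] q_used=0 → run B
t=18: queue=[B,G,H] q_used=1 → run B
t=19: queue=[B,G,H] q_used=2 → run B
t=20: queue=[B,G,H] q_used=3 → run B
t=21: queue=[G,H] q_used=0 → run G
t=22: queue=[G,H] q_used=1 → run G
t=23: queue=[G,H] q_used=2 → run G
t=24: queue=[H] q_used=0 → run H
t=25: queue=[H] q_used=1 → run H
t=26: queue=[H] q_used=2 → run H
t=27: (idle)
t=28: (idle)
t=29: (idle)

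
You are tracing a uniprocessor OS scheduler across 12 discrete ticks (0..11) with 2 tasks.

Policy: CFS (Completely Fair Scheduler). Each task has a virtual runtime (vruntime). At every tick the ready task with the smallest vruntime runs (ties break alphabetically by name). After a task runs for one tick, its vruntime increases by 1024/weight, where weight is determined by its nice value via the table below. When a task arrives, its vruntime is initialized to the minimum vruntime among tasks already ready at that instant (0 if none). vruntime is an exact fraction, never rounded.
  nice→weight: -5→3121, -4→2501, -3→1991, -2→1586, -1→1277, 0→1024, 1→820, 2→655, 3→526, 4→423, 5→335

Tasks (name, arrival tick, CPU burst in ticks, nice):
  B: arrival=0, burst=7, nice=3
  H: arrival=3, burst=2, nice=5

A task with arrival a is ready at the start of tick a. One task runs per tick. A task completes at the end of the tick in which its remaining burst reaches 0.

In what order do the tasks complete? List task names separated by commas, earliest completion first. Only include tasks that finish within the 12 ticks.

completion order = H, B

t=0: vr[B=0] → run B
t=1: vr[B=512/263] → run B
t=2: vr[B=1024/263] → run B
t=3: vr[B=1536/263 H=1536/263] → run B
t=4: vr[B=2048/263 H=1536/263] → run H
t=5: vr[B=2048/263 H=783872/88105] → run B
t=6: vr[B=2560/263 H=783872/88105] → run H
t=7: vr[B=2560/263] → run B
t=8: vr[B=3072/263] → run B
t=9: (idle)
t=10: (idle)
t=11: (idle)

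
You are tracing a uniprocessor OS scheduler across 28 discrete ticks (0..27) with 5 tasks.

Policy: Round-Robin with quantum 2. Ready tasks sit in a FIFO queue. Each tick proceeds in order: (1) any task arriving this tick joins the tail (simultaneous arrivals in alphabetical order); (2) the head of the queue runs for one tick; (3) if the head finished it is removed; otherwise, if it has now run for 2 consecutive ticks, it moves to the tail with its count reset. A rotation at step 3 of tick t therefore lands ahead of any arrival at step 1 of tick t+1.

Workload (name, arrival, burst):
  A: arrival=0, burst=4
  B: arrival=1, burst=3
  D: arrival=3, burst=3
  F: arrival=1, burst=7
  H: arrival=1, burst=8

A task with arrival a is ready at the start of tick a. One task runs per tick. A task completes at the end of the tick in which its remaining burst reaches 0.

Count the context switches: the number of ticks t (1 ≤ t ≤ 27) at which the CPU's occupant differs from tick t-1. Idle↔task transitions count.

t=0: queue=[A] q_used=0 → run A
t=1: queue=[A,B,F,H] q_used=1 → run A
t=2: queue=[B,F,H,A] q_used=0 → run B
t=3: queue=[B,F,H,A,D] q_used=1 → run B
t=4: queue=[F,H,A,D,B] q_used=0 → run F
t=5: queue=[F,H,A,D,B] q_used=1 → run F
t=6: queue=[H,A,D,B,F] q_used=0 → run H
t=7: queue=[H,A,D,B,F] q_used=1 → run H
t=8: queue=[A,D,B,F,H] q_used=0 → run A
t=9: queue=[A,D,B,F,H] q_used=1 → run A
t=10: queue=[D,B,F,H] q_used=0 → run D
t=11: queue=[D,B,F,H] q_used=1 → run D
t=12: queue=[B,F,H,D] q_used=0 → run B
t=13: queue=[F,H,D] q_used=0 → run F
t=14: queue=[F,H,D] q_used=1 → run F
t=15: queue=[H,D,F] q_used=0 → run H
t=16: queue=[H,D,F] q_used=1 → run H
t=17: queue=[D,F,H] q_used=0 → run D
t=18: queue=[F,H] q_used=0 → run F
t=19: queue=[F,H] q_used=1 → run F
t=20: queue=[H,F] q_used=0 → run H
t=21: queue=[H,F] q_used=1 → run H
t=22: queue=[F,H] q_used=0 → run F
t=23: queue=[H] q_used=0 → run H
t=24: queue=[H] q_used=1 → run H
t=25: (idle)
t=26: (idle)
t=27: (idle)

context switches = 14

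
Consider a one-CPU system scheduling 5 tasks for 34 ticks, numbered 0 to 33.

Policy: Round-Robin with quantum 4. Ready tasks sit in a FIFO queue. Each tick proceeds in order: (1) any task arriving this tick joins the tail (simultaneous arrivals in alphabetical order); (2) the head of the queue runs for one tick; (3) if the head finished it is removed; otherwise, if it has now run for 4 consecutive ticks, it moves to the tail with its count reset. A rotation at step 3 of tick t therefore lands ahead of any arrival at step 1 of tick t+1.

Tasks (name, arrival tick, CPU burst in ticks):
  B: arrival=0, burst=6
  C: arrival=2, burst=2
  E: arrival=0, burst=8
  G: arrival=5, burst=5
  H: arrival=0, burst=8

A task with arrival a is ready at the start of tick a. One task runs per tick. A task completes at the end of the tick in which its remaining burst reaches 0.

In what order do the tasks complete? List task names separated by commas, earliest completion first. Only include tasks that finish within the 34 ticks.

t=0: queue=[B,E,H] q_used=0 → run B
t=1: queue=[B,E,H] q_used=1 → run B
t=2: queue=[B,E,H,C] q_used=2 → run B
t=3: queue=[B,E,H,C] q_used=3 → run B
t=4: queue=[E,H,C,B] q_used=0 → run E
t=5: queue=[E,H,C,B,G] q_used=1 → run E
t=6: queue=[E,H,C,B,G] q_used=2 → run E
t=7: queue=[E,H,C,B,G] q_used=3 → run E
t=8: queue=[H,C,B,G,E] q_used=0 → run H
t=9: queue=[H,C,B,G,E] q_used=1 → run H
t=10: queue=[H,C,B,G,E] q_used=2 → run H
t=11: queue=[H,C,B,G,E] q_used=3 → run H
t=12: queue=[C,B,G,E,H] q_used=0 → run C
t=13: queue=[C,B,G,E,H] q_used=1 → run C
t=14: queue=[B,G,E,H] q_used=0 → run B
t=15: queue=[B,G,E,H] q_used=1 → run B
t=16: queue=[G,E,H] q_used=0 → run G
t=17: queue=[G,E,H] q_used=1 → run G
t=18: queue=[G,E,H] q_used=2 → run G
t=19: queue=[G,E,H] q_used=3 → run G
t=20: queue=[E,H,G] q_used=0 → run E
t=21: queue=[E,H,G] q_used=1 → run E
t=22: queue=[E,H,G] q_used=2 → run E
t=23: queue=[E,H,G] q_used=3 → run E
t=24: queue=[H,G] q_used=0 → run H
t=25: queue=[H,G] q_used=1 → run H
t=26: queue=[H,G] q_used=2 → run H
t=27: queue=[H,G] q_used=3 → run H
t=28: queue=[G] q_used=0 → run G
t=29: (idle)
t=30: (idle)
t=31: (idle)
t=32: (idle)
t=33: (idle)

completion order = C, B, E, H, G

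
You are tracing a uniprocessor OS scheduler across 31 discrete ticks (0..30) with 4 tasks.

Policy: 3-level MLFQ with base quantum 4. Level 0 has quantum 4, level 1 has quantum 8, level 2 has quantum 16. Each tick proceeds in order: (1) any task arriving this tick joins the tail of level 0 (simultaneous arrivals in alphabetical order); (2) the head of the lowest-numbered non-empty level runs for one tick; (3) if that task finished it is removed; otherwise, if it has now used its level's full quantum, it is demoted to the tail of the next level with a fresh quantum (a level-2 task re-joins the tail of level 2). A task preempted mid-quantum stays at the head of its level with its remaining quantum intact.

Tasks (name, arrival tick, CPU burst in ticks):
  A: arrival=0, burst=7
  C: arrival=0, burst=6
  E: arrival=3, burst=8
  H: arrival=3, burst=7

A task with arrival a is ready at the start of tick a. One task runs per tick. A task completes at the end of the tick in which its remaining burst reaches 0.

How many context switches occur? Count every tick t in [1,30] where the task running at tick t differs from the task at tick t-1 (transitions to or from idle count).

t=0: L0/L1/L2 = AC/-/- → run A
t=1: L0/L1/L2 = AC/-/- → run A
t=2: L0/L1/L2 = AC/-/- → run A
t=3: L0/L1/L2 = ACEH/-/- → run A
t=4: L0/L1/L2 = CEH/A/- → run C
t=5: L0/L1/L2 = CEH/A/- → run C
t=6: L0/L1/L2 = CEH/A/- → run C
t=7: L0/L1/L2 = CEH/A/- → run C
t=8: L0/L1/L2 = EH/AC/- → run E
t=9: L0/L1/L2 = EH/AC/- → run E
t=10: L0/L1/L2 = EH/AC/- → run E
t=11: L0/L1/L2 = EH/AC/- → run E
t=12: L0/L1/L2 = H/ACE/- → run H
t=13: L0/L1/L2 = H/ACE/- → run H
t=14: L0/L1/L2 = H/ACE/- → run H
t=15: L0/L1/L2 = H/ACE/- → run H
t=16: L0/L1/L2 = -/ACEH/- → run A
t=17: L0/L1/L2 = -/ACEH/- → run A
t=18: L0/L1/L2 = -/ACEH/- → run A
t=19: L0/L1/L2 = -/CEH/- → run C
t=20: L0/L1/L2 = -/CEH/- → run C
t=21: L0/L1/L2 = -/EH/- → run E
t=22: L0/L1/L2 = -/EH/- → run E
t=23: L0/L1/L2 = -/EH/- → run E
t=24: L0/L1/L2 = -/EH/- → run E
t=25: L0/L1/L2 = -/H/- → run H
t=26: L0/L1/L2 = -/H/- → run H
t=27: L0/L1/L2 = -/H/- → run H
t=28: (idle)
t=29: (idle)
t=30: (idle)

context switches = 8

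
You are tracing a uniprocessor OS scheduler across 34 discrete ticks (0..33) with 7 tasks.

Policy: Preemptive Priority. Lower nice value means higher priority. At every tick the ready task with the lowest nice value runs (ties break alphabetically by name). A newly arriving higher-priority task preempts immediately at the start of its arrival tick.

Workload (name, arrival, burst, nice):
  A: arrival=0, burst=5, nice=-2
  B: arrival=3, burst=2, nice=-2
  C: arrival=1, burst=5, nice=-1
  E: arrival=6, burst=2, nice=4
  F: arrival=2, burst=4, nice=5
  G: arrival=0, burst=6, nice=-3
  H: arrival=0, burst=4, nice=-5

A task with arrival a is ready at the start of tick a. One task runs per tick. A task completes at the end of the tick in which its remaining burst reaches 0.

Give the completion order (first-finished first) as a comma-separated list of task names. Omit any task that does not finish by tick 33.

completion order = H, G, A, B, C, E, F

t=0: ready={A,G,H} → run H
t=1: ready={A,C,G,H} → run H
t=2: ready={A,C,F,G,H} → run H
t=3: ready={A,B,C,F,G,H} → run H
t=4: ready={A,B,C,F,G} → run G
t=5: ready={A,B,C,F,G} → run G
t=6: ready={A,B,C,E,F,G} → run G
t=7: ready={A,B,C,E,F,G} → run G
t=8: ready={A,B,C,E,F,G} → run G
t=9: ready={A,B,C,E,F,G} → run G
t=10: ready={A,B,C,E,F} → run A
t=11: ready={A,B,C,E,F} → run A
t=12: ready={A,B,C,E,F} → run A
t=13: ready={A,B,C,E,F} → run A
t=14: ready={A,B,C,E,F} → run A
t=15: ready={B,C,E,F} → run B
t=16: ready={B,C,E,F} → run B
t=17: ready={C,E,F} → run C
t=18: ready={C,E,F} → run C
t=19: ready={C,E,F} → run C
t=20: ready={C,E,F} → run C
t=21: ready={C,E,F} → run C
t=22: ready={E,F} → run E
t=23: ready={E,F} → run E
t=24: ready={F} → run F
t=25: ready={F} → run F
t=26: ready={F} → run F
t=27: ready={F} → run F
t=28: (idle)
t=29: (idle)
t=30: (idle)
t=31: (idle)
t=32: (idle)
t=33: (idle)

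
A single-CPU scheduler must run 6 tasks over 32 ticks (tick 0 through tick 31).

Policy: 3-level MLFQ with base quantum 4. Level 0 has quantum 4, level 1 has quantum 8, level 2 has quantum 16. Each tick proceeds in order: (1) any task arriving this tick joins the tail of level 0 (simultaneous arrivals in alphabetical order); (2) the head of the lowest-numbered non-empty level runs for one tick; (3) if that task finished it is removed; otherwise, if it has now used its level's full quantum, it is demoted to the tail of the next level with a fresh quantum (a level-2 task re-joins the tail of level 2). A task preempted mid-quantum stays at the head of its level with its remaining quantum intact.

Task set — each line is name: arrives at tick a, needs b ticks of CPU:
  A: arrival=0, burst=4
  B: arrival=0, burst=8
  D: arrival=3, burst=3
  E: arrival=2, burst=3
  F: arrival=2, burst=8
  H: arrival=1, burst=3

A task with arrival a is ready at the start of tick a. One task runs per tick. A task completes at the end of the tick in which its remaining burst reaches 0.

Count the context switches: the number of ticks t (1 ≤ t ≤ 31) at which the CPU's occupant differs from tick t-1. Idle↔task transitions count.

context switches = 8

t=0: L0/L1/L2 = AB/-/- → run A
t=1: L0/L1/L2 = ABH/-/- → run A
t=2: L0/L1/L2 = ABHEF/-/- → run A
t=3: L0/L1/L2 = ABHEFD/-/- → run A
t=4: L0/L1/L2 = BHEFD/-/- → run B
t=5: L0/L1/L2 = BHEFD/-/- → run B
t=6: L0/L1/L2 = BHEFD/-/- → run B
t=7: L0/L1/L2 = BHEFD/-/- → run B
t=8: L0/L1/L2 = HEFD/B/- → run H
t=9: L0/L1/L2 = HEFD/B/- → run H
t=10: L0/L1/L2 = HEFD/B/- → run H
t=11: L0/L1/L2 = EFD/B/- → run E
t=12: L0/L1/L2 = EFD/B/- → run E
t=13: L0/L1/L2 = EFD/B/- → run E
t=14: L0/L1/L2 = FD/B/- → run F
t=15: L0/L1/L2 = FD/B/- → run F
t=16: L0/L1/L2 = FD/B/- → run F
t=17: L0/L1/L2 = FD/B/- → run F
t=18: L0/L1/L2 = D/BF/- → run D
t=19: L0/L1/L2 = D/BF/- → run D
t=20: L0/L1/L2 = D/BF/- → run D
t=21: L0/L1/L2 = -/BF/- → run B
t=22: L0/L1/L2 = -/BF/- → run B
t=23: L0/L1/L2 = -/BF/- → run B
t=24: L0/L1/L2 = -/BF/- → run B
t=25: L0/L1/L2 = -/F/- → run F
t=26: L0/L1/L2 = -/F/- → run F
t=27: L0/L1/L2 = -/F/- → run F
t=28: L0/L1/L2 = -/F/- → run F
t=29: (idle)
t=30: (idle)
t=31: (idle)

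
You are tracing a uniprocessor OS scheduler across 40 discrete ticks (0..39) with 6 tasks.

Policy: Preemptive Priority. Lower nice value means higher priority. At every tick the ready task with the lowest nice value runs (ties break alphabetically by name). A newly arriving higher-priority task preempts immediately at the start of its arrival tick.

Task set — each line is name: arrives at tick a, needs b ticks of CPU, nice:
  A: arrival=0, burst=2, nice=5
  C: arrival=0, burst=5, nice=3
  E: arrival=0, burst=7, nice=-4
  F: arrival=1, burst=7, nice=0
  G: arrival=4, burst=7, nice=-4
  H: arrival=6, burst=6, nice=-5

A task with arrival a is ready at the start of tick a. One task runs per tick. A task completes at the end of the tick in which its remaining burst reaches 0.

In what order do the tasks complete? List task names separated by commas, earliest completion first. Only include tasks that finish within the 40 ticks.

completion order = H, E, G, F, C, A

t=0: ready={A,C,E} → run E
t=1: ready={A,C,E,F} → run E
t=2: ready={A,C,E,F} → run E
t=3: ready={A,C,E,F} → run E
t=4: ready={A,C,E,F,G} → run E
t=5: ready={A,C,E,F,G} → run E
t=6: ready={A,C,E,F,G,H} → run H
t=7: ready={A,C,E,F,G,H} → run H
t=8: ready={A,C,E,F,G,H} → run H
t=9: ready={A,C,E,F,G,H} → run H
t=10: ready={A,C,E,F,G,H} → run H
t=11: ready={A,C,E,F,G,H} → run H
t=12: ready={A,C,E,F,G} → run E
t=13: ready={A,C,F,G} → run G
t=14: ready={A,C,F,G} → run G
t=15: ready={A,C,F,G} → run G
t=16: ready={A,C,F,G} → run G
t=17: ready={A,C,F,G} → run G
t=18: ready={A,C,F,G} → run G
t=19: ready={A,C,F,G} → run G
t=20: ready={A,C,F} → run F
t=21: ready={A,C,F} → run F
t=22: ready={A,C,F} → run F
t=23: ready={A,C,F} → run F
t=24: ready={A,C,F} → run F
t=25: ready={A,C,F} → run F
t=26: ready={A,C,F} → run F
t=27: ready={A,C} → run C
t=28: ready={A,C} → run C
t=29: ready={A,C} → run C
t=30: ready={A,C} → run C
t=31: ready={A,C} → run C
t=32: ready={A} → run A
t=33: ready={A} → run A
t=34: (idle)
t=35: (idle)
t=36: (idle)
t=37: (idle)
t=38: (idle)
t=39: (idle)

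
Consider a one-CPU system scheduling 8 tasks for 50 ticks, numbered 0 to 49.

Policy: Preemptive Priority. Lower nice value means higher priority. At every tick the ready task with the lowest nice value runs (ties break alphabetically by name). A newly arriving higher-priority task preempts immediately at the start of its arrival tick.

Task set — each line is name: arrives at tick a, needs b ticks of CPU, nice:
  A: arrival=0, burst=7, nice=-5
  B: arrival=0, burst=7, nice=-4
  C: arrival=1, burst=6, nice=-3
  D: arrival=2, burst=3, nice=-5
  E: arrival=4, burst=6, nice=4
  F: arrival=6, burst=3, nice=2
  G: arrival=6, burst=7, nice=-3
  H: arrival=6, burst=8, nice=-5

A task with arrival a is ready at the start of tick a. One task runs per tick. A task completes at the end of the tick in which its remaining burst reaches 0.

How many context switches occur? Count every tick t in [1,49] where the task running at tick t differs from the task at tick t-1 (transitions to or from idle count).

context switches = 8

t=0: ready={A,B} → run A
t=1: ready={A,B,C} → run A
t=2: ready={A,B,C,D} → run A
t=3: ready={A,B,C,D} → run A
t=4: ready={A,B,C,D,E} → run A
t=5: ready={A,B,C,D,E} → run A
t=6: ready={A,B,C,D,E,F,G,H} → run A
t=7: ready={B,C,D,E,F,G,H} → run D
t=8: ready={B,C,D,E,F,G,H} → run D
t=9: ready={B,C,D,E,F,G,H} → run D
t=10: ready={B,C,E,F,G,H} → run H
t=11: ready={B,C,E,F,G,H} → run H
t=12: ready={B,C,E,F,G,H} → run H
t=13: ready={B,C,E,F,G,H} → run H
t=14: ready={B,C,E,F,G,H} → run H
t=15: ready={B,C,E,F,G,H} → run H
t=16: ready={B,C,E,F,G,H} → run H
t=17: ready={B,C,E,F,G,H} → run H
t=18: ready={B,C,E,F,G} → run B
t=19: ready={B,C,E,F,G} → run B
t=20: ready={B,C,E,F,G} → run B
t=21: ready={B,C,E,F,G} → run B
t=22: ready={B,C,E,F,G} → run B
t=23: ready={B,C,E,F,G} → run B
t=24: ready={B,C,E,F,G} → run B
t=25: ready={C,E,F,G} → run C
t=26: ready={C,E,F,G} → run C
t=27: ready={C,E,F,G} → run C
t=28: ready={C,E,F,G} → run C
t=29: ready={C,E,F,G} → run C
t=30: ready={C,E,F,G} → run C
t=31: ready={E,F,G} → run G
t=32: ready={E,F,G} → run G
t=33: ready={E,F,G} → run G
t=34: ready={E,F,G} → run G
t=35: ready={E,F,G} → run G
t=36: ready={E,F,G} → run G
t=37: ready={E,F,G} → run G
t=38: ready={E,F} → run F
t=39: ready={E,F} → run F
t=40: ready={E,F} → run F
t=41: ready={E} → run E
t=42: ready={E} → run E
t=43: ready={E} → run E
t=44: ready={E} → run E
t=45: ready={E} → run E
t=46: ready={E} → run E
t=47: (idle)
t=48: (idle)
t=49: (idle)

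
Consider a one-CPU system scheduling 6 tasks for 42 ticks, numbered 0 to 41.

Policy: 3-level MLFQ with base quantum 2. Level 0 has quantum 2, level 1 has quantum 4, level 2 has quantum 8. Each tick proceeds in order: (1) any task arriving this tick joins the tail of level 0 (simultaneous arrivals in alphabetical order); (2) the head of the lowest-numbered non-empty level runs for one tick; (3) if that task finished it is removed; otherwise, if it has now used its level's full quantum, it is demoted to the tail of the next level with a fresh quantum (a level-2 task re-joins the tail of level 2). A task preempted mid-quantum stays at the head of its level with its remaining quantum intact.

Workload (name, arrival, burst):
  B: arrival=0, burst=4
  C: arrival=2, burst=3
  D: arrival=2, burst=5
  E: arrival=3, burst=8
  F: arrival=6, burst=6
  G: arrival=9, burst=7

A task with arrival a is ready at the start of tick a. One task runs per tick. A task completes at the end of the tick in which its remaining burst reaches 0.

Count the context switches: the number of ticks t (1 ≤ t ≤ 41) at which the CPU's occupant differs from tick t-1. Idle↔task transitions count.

context switches = 14

t=0: L0/L1/L2 = B/-/- → run B
t=1: L0/L1/L2 = B/-/- → run B
t=2: L0/L1/L2 = CD/B/- → run C
t=3: L0/L1/L2 = CDE/B/- → run C
t=4: L0/L1/L2 = DE/BC/- → run D
t=5: L0/L1/L2 = DE/BC/- → run D
t=6: L0/L1/L2 = EF/BCD/- → run E
t=7: L0/L1/L2 = EF/BCD/- → run E
t=8: L0/L1/L2 = F/BCDE/- → run F
t=9: L0/L1/L2 = FG/BCDE/- → run F
t=10: L0/L1/L2 = G/BCDEF/- → run G
t=11: L0/L1/L2 = G/BCDEF/- → run G
t=12: L0/L1/L2 = -/BCDEFG/- → run B
t=13: L0/L1/L2 = -/BCDEFG/- → run B
t=14: L0/L1/L2 = -/CDEFG/- → run C
t=15: L0/L1/L2 = -/DEFG/- → run D
t=16: L0/L1/L2 = -/DEFG/- → run D
t=17: L0/L1/L2 = -/DEFG/- → run D
t=18: L0/L1/L2 = -/EFG/- → run E
t=19: L0/L1/L2 = -/EFG/- → run E
t=20: L0/L1/L2 = -/EFG/- → run E
t=21: L0/L1/L2 = -/EFG/- → run E
t=22: L0/L1/L2 = -/FG/E → run F
t=23: L0/L1/L2 = -/FG/E → run F
t=24: L0/L1/L2 = -/FG/E → run F
t=25: L0/L1/L2 = -/FG/E → run F
t=26: L0/L1/L2 = -/G/E → run G
t=27: L0/L1/L2 = -/G/E → run G
t=28: L0/L1/L2 = -/G/E → run G
t=29: L0/L1/L2 = -/G/E → run G
t=30: L0/L1/L2 = -/-/EG → run E
t=31: L0/L1/L2 = -/-/EG → run E
t=32: L0/L1/L2 = -/-/G → run G
t=33: (idle)
t=34: (idle)
t=35: (idle)
t=36: (idle)
t=37: (idle)
t=38: (idle)
t=39: (idle)
t=40: (idle)
t=41: (idle)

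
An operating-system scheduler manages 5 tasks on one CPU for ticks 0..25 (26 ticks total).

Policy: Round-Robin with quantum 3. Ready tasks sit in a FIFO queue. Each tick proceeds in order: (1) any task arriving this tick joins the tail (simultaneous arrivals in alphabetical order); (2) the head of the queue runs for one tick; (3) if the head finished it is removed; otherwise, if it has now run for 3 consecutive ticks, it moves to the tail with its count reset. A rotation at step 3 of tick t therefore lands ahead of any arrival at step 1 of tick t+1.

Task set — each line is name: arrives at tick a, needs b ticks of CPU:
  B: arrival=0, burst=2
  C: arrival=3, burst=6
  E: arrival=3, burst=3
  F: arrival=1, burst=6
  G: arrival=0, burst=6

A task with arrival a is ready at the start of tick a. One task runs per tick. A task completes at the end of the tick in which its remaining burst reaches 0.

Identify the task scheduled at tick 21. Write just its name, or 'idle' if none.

running at tick 21 = C

t=0: queue=[B,G] q_used=0 → run B
t=1: queue=[B,G,F] q_used=1 → run B
t=2: queue=[G,F] q_used=0 → run G
t=3: queue=[G,F,C,E] q_used=1 → run G
t=4: queue=[G,F,C,E] q_used=2 → run G
t=5: queue=[F,C,E,G] q_used=0 → run F
t=6: queue=[F,C,E,G] q_used=1 → run F
t=7: queue=[F,C,E,G] q_used=2 → run F
t=8: queue=[C,E,G,F] q_used=0 → run C
t=9: queue=[C,E,G,F] q_used=1 → run C
t=10: queue=[C,E,G,F] q_used=2 → run C
t=11: queue=[E,G,F,C] q_used=0 → run E
t=12: queue=[E,G,F,C] q_used=1 → run E
t=13: queue=[E,G,F,C] q_used=2 → run E
t=14: queue=[G,F,C] q_used=0 → run G
t=15: queue=[G,F,C] q_used=1 → run G
t=16: queue=[G,F,C] q_used=2 → run G
t=17: queue=[F,C] q_used=0 → run F
t=18: queue=[F,C] q_used=1 → run F
t=19: queue=[F,C] q_used=2 → run F
t=20: queue=[C] q_used=0 → run C
t=21: queue=[C] q_used=1 → run C
t=22: queue=[C] q_used=2 → run C
t=23: (idle)
t=24: (idle)
t=25: (idle)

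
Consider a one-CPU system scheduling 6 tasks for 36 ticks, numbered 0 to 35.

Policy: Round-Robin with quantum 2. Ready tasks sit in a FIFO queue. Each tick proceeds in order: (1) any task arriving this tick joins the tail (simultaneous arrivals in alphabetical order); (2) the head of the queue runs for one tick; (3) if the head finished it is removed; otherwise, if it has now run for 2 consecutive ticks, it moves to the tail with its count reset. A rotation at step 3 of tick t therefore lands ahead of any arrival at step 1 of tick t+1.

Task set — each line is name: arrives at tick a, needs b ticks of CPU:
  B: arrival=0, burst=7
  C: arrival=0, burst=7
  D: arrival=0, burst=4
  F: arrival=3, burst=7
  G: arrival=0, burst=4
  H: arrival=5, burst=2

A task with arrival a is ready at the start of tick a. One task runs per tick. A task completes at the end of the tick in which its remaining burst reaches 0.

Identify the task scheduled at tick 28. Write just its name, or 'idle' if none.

running at tick 28 = F

t=0: queue=[B,C,D,G] q_used=0 → run B
t=1: queue=[B,C,D,G] q_used=1 → run B
t=2: queue=[C,D,G,B] q_used=0 → run C
t=3: queue=[C,D,G,B,F] q_used=1 → run C
t=4: queue=[D,G,B,F,C] q_used=0 → run D
t=5: queue=[D,G,B,F,C,H] q_used=1 → run D
t=6: queue=[G,B,F,C,H,D] q_used=0 → run G
t=7: queue=[G,B,F,C,H,D] q_used=1 → run G
t=8: queue=[B,F,C,H,D,G] q_used=0 → run B
t=9: queue=[B,F,C,H,D,G] q_used=1 → run B
t=10: queue=[F,C,H,D,G,B] q_used=0 → run F
t=11: queue=[F,C,H,D,G,B] q_used=1 → run F
t=12: queue=[C,H,D,G,B,F] q_used=0 → run C
t=13: queue=[C,H,D,G,B,F] q_used=1 → run C
t=14: queue=[H,D,G,B,F,C] q_used=0 → run H
t=15: queue=[H,D,G,B,F,C] q_used=1 → run H
t=16: queue=[D,G,B,F,C] q_used=0 → run D
t=17: queue=[D,G,B,F,C] q_used=1 → run D
t=18: queue=[G,B,F,C] q_used=0 → run G
t=19: queue=[G,B,F,C] q_used=1 → run G
t=20: queue=[B,F,C] q_used=0 → run B
t=21: queue=[B,F,C] q_used=1 → run B
t=22: queue=[F,C,B] q_used=0 → run F
t=23: queue=[F,C,B] q_used=1 → run F
t=24: queue=[C,B,F] q_used=0 → run C
t=25: queue=[C,B,F] q_used=1 → run C
t=26: queue=[B,F,C] q_used=0 → run B
t=27: queue=[F,C] q_used=0 → run F
t=28: queue=[F,C] q_used=1 → run F
t=29: queue=[C,F] q_used=0 → run C
t=30: queue=[F] q_used=0 → run F
t=31: (idle)
t=32: (idle)
t=33: (idle)
t=34: (idle)
t=35: (idle)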